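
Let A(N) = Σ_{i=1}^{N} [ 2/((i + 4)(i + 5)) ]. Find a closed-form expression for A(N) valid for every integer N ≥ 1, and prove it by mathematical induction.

A(N) = 2N/(5(N + 5))

We claim A(N) = 2N/(5(N + 5)) for all N ≥ 1.
Base case (N = 1): A(1) = 1/15, and the closed form gives 1/15. They agree.
For the inductive step, assume it holds for an arbitrary i ≥ 1, so A(i) = 2i/(5(i + 5)).
Then A(i+1) = A(i) + (2/((i + 5)(i + 6))) = (2i/(5(i + 5))) + (2/((i + 5)(i + 6))).
Simplifying, A(i+1) = 2(i + 1)/(5(i + 6)) = 2(i+1)/(5((i+1) + 5)),
which is the closed form with N = i+1.
This completes the induction.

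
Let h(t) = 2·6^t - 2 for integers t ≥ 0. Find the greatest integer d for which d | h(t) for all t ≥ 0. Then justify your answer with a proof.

Computing the first values: h(0) = 0 and h(1) = 10; gcd(0, 10) = 10, so d ≤ 10.
We prove 10 | 2·6^t - 2 for all t ≥ 0 by induction on t.
For the base case t = 0: h(0) = 0 = 10·(0), so 10 | h(0).
For the inductive step, assume it holds for an arbitrary k ≥ 0, i.e. 10 | h(k). Then
h(k+1) = 2·6^(k+1) - 2 = 6·(2·6^k - 2) + 10 = 6·h(k) + 10. The first term is divisible by 10 by the inductive hypothesis, and 10 is divisible by 10. Hence 10 | h(k+1).
This completes the induction.
Therefore the largest such d is 10.

d = 10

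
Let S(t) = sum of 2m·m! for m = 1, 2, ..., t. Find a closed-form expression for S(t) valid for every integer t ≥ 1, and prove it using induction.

We claim S(t) = 2(t + 1)! - 2 for all t ≥ 1.
When t = 1: S(1) = 2, and the closed form gives 2. They agree.
Inductive step: assume the claim holds for t = m, so S(m) = 2(m + 1)! - 2.
Then S(m+1) = S(m) + (2(m + 1)(m + 1)!) = (2(m + 1)! - 2) + (2(m + 1)(m + 1)!).
Simplifying, S(m+1) = 2((m+1) + 1)! - 2,
which is the closed form with t = m+1.
By the principle of mathematical induction, the result holds for all t ≥ 1.

S(t) = 2(t + 1)! - 2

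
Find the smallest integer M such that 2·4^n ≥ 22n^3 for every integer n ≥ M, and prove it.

M = 6

At n = 5: 2048 < 2750, so the inequality fails and M ≥ 6. We prove 2·4^n ≥ 22n^3 for all n ≥ 6.
When n = 6: 2·4^n = 8192 and 22n^3 = 4752, so 8192 ≥ 4752.
Inductive step: suppose the statement holds for some k ≥ 6, so 2·4^k ≥ 22k^3.
Then 2·4^(k + 1) = 4·(2·4^k) ≥ 4·(22k^3).
Also, for k ≥ 6 we have 4·(22k^3) ≥ 22(k+1)^3, since 4 ≥ (1 + 1/k)^3 for all k ≥ 6.
Combining, 2·4^(k + 1) ≥ 22(k+1)^3.
This completes the induction.
Hence the smallest such M is 6.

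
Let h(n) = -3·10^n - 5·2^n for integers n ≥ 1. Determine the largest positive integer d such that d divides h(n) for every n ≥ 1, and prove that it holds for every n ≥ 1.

Computing the first values: h(1) = -40 and h(2) = -320; gcd(-40, -320) = 40, so d ≤ 40.
We prove 40 | -3·10^n - 5·2^n for all n ≥ 1 by induction on n.
For the base case n = 1: h(1) = -40 = 40·(-1), so 40 | h(1).
Suppose the result is true for n = p, i.e. 40 | h(p). Then
h(p+1) − 10·h(p) = (-3·10^(p+1) - 5·2^(p+1)) − 10·(-3·10^p - 5·2^p) = (-5)·2^p·(2 − 10) = (40)·2^p. Since 40 | h(p) by the inductive hypothesis, 40 | 10·h(p); and 40 | 40 since 40 = 40·1. Therefore 40 | h(p+1).
Hence, by induction on n, the claim holds for every n ≥ 1.
Therefore the largest such d is 40.

d = 40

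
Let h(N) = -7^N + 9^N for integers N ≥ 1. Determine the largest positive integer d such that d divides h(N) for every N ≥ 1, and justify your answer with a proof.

d = 2

Computing the first values: h(1) = 2 and h(2) = 32; gcd(2, 32) = 2, so d ≤ 2.
We prove 2 | -7^N + 9^N for all N ≥ 1 by induction on N.
Base step (N = 1): h(1) = 2 = 2·(1), so 2 | h(1).
Inductive step: suppose the statement holds for some p ≥ 1, i.e. 2 | h(p). Then
9^{p+1} − 7^{p+1} = 9·9^p − 7·7^p = 9·(9^p − 7^p) + (2)·7^p. The first term is divisible by 2 by the inductive hypothesis, and the second term (2)·7^p is divisible by 2 since 2 | 2. Hence 2 | h(p+1).
By the principle of mathematical induction, the result holds for all N ≥ 1.
Therefore the largest such d is 2.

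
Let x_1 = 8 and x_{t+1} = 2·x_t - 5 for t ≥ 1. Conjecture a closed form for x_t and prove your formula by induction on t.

Computing the first terms: x_1 = 8, x_2 = 11, x_3 = 17. This suggests x_t = 3·2^(t - 1) + 5.
When t = 1: the formula gives 8 = 8 = x_1.
For the inductive step, assume it holds for an arbitrary k ≥ 1, so x_k = 3·2^(k - 1) + 5.
Then x_{k+1} = 2·x_k - 5 = 2·(3·2^(k - 1) + 5) - 5 = 3·2^k + 5 = 3·2^((k+1) - 1) + 5,
which is the claimed formula at t = k+1.
By induction, the statement is established for all t ≥ 1.

x_t = 3·2^(t - 1) + 5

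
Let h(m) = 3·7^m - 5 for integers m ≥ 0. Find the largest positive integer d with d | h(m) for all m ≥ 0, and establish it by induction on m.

Computing the first values: h(0) = -2 and h(1) = 16; gcd(-2, 16) = 2, so d ≤ 2.
We prove 2 | 3·7^m - 5 for all m ≥ 0 by induction on m.
For the base case m = 0: h(0) = -2 = 2·(-1), so 2 | h(0).
Inductive step: suppose the statement holds for some r ≥ 0, i.e. 2 | h(r). Then
h(r+1) = 3·7^(r+1) - 5 = 7·(3·7^r - 5) + 30 = 7·h(r) + 30. The first term is divisible by 2 by the inductive hypothesis, and 30 is divisible by 2. Hence 2 | h(r+1).
Hence, by induction on m, the claim holds for every m ≥ 0.
Therefore the largest such d is 2.

d = 2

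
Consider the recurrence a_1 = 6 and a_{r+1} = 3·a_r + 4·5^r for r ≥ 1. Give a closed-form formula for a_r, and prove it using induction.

a_r = -4·3^(r - 1) + 2·5^r

Computing the first terms: a_1 = 6, a_2 = 38, a_3 = 214. This suggests a_r = -4·3^(r - 1) + 2·5^r.
Base case (r = 1): the formula gives 6 = 6 = a_1.
For the inductive step, assume it holds for an arbitrary p ≥ 1, so a_p = -4·3^(p - 1) + 2·5^p.
Then a_{p+1} = 3·a_p + 4·5^p = 3·(-4·3^(p - 1) + 2·5^p) + 4·5^p = -4·3^p + 2·5^(p + 1) = -4·3^((p+1) - 1) + 2·5^(p+1),
which is the claimed formula at r = p+1.
By induction, the statement is established for all r ≥ 1.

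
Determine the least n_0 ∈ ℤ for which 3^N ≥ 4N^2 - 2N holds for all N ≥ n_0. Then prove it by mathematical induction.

At N = 3: 27 < 30, so the inequality fails and n_0 ≥ 4. We prove 3^N ≥ 4N^2 - 2N for all N ≥ 4.
Base step (N = 4): 3^N = 81 and 4N^2 - 2N = 56, so 81 ≥ 56.
For the inductive step, assume it holds for an arbitrary m ≥ 4, so 3^m ≥ 4m^2 - 2m.
Then 3^(m + 1) = 3·(3^m) ≥ 3·(4m^2 - 2m).
Also, for m ≥ 4 we have 3·(4m^2 - 2m) ≥ 4(m+1)^2 - 2(m+1), since 3·(4m^2 - 2m) − (4(m+1)^2 - 2(m+1)) = 8m^2 - 12m - 2, which is nonnegative for all m ≥ 4.
Combining, 3^(m + 1) ≥ 4(m+1)^2 - 2(m+1).
This completes the induction.
Hence the smallest such n_0 is 4.

n_0 = 4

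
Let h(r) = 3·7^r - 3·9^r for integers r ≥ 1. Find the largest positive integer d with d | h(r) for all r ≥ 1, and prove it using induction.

Computing the first values: h(1) = -6 and h(2) = -96; gcd(-6, -96) = 6, so d ≤ 6.
We prove 6 | 3·7^r - 3·9^r for all r ≥ 1 by induction on r.
Base case (r = 1): h(1) = -6 = 6·(-1), so 6 | h(1).
Suppose the result is true for r = i, i.e. 6 | h(i). Then
h(i+1) − 9·h(i) = (3·7^(i+1) - 3·9^(i+1)) − 9·(3·7^i - 3·9^i) = (3)·7^i·(7 − 9) = (-6)·7^i. Since 6 | h(i) by the inductive hypothesis, 6 | 9·h(i); and 6 | -6 since -6 = 6·-1. Therefore 6 | h(i+1).
Hence, by induction on r, the claim holds for every r ≥ 1.
Therefore the largest such d is 6.

d = 6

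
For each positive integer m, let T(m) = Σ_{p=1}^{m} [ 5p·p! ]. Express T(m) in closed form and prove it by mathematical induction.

We claim T(m) = 5(m + 1)! - 5 for all m ≥ 1.
When m = 1: T(1) = 5, and the closed form gives 5. They agree.
Inductive step: assume the claim holds for m = p, so T(p) = 5(p + 1)! - 5.
Then T(p+1) = T(p) + (5(p + 1)(p + 1)!) = (5(p + 1)! - 5) + (5(p + 1)(p + 1)!).
Simplifying, T(p+1) = 5((p+1) + 1)! - 5,
which is the closed form with m = p+1.
This completes the induction.

T(m) = 5(m + 1)! - 5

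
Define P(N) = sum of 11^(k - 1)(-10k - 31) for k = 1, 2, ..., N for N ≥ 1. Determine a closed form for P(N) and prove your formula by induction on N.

We claim P(N) = -11^N(N + 3) + 3 for all N ≥ 1.
When N = 1: P(1) = -41, and the closed form gives -41. They agree.
Inductive step: assume the claim holds for N = k, so P(k) = -11^k(k + 3) + 3.
Then P(k+1) = P(k) + (11^k(-10k - 41)) = (-11^k(k + 3) + 3) + (11^k(-10k - 41)).
Simplifying, P(k+1) = -11·11^k·k - 44·11^k + 3 = -11^(k+1)((k+1) + 3) + 3,
which is the closed form with N = k+1.
This completes the induction.

P(N) = -11^N(N + 3) + 3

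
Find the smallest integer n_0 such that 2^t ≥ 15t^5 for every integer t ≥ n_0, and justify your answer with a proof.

n_0 = 28

At t = 27: 134217728 < 215233605, so the inequality fails and n_0 ≥ 28. We prove 2^t ≥ 15t^5 for all t ≥ 28.
Base case (t = 28): 2^t = 268435456 and 15t^5 = 258155520, so 268435456 ≥ 258155520.
For the inductive step, assume it holds for an arbitrary p ≥ 28, so 2^p ≥ 15p^5.
Then 2^(p + 1) = 2·(2^p) ≥ 2·(15p^5).
Also, for p ≥ 28 we have 2·(15p^5) ≥ 15(p+1)^5, since 2 ≥ (1 + 1/p)^5 for all p ≥ 28.
Combining, 2^(p + 1) ≥ 15(p+1)^5.
This completes the induction.
Hence the smallest such n_0 is 28.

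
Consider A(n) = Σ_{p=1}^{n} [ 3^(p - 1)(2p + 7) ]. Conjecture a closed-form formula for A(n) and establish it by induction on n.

We claim A(n) = 3^n(n + 3) - 3 for all n ≥ 1.
For the base case n = 1: A(1) = 9, and the closed form gives 9. They agree.
Inductive step: assume the claim holds for n = p, so A(p) = 3^p(p + 3) - 3.
Then A(p+1) = A(p) + (3^p(2p + 9)) = (3^p(p + 3) - 3) + (3^p(2p + 9)).
Simplifying, A(p+1) = 3·3^p·p + 12·3^p - 3 = 3^(p+1)((p+1) + 3) - 3,
which is the closed form with n = p+1.
By induction, the statement is established for all n ≥ 1.

A(n) = 3^n(n + 3) - 3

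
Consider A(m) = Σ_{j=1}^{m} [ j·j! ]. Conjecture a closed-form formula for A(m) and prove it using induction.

We claim A(m) = (m + 1)m! - 1 for all m ≥ 1.
Base step (m = 1): A(1) = 1, and the closed form gives 1. They agree.
For the inductive step, assume it holds for an arbitrary j ≥ 1, so A(j) = (j + 1)j! - 1.
Then A(j+1) = A(j) + ((j + 1)(j + 1)!) = ((j + 1)j! - 1) + ((j + 1)(j + 1)!).
Simplifying, A(j+1) = ((j+1) + 1)(j+1)! - 1,
which is the closed form with m = j+1.
Hence, by induction on m, the claim holds for every m ≥ 1.

A(m) = (m + 1)m! - 1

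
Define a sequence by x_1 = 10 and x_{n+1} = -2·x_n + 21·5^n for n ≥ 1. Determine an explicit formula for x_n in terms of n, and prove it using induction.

Computing the first terms: x_1 = 10, x_2 = 85, x_3 = 355. This suggests x_n = -5(-2)^(n - 1) + 3·5^n.
Base case (n = 1): the formula gives 10 = 10 = x_1.
Inductive step: assume the claim holds for n = p, so x_p = -5(-2)^(p - 1) + 3·5^p.
Then x_{p+1} = -2·x_p + 21·5^p = -2·(-5(-2)^(p - 1) + 3·5^p) + 21·5^p = -5(-2)^p + 3·5^(p + 1) = -5(-2)^((p+1) - 1) + 3·5^(p+1),
which is the claimed formula at n = p+1.
By the principle of mathematical induction, the result holds for all n ≥ 1.

x_n = -5(-2)^(n - 1) + 3·5^n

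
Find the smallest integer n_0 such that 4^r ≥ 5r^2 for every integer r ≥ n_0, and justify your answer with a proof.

At r = 2: 16 < 20, so the inequality fails and n_0 ≥ 3. We prove 4^r ≥ 5r^2 for all r ≥ 3.
For the base case r = 3: 4^r = 64 and 5r^2 = 45, so 64 ≥ 45.
Suppose the result is true for r = i, so 4^i ≥ 5i^2.
Then 4^(i + 1) = 4·(4^i) ≥ 4·(5i^2).
Also, for i ≥ 3 we have 4·(5i^2) ≥ 5(i+1)^2, since 4 ≥ (1 + 1/i)^2 for all i ≥ 3.
Combining, 4^(i + 1) ≥ 5(i+1)^2.
Hence, by induction on r, the claim holds for every r ≥ 3.
Hence the smallest such n_0 is 3.

n_0 = 3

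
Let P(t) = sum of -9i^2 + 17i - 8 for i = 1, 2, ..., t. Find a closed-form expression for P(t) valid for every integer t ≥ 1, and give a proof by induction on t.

We claim P(t) = -t(t - 1)(3t - 1) for all t ≥ 1.
When t = 1: P(1) = 0, and the closed form gives 0. They agree.
Inductive step: suppose the statement holds for some i ≥ 1, so P(i) = i(-3i^2 + 4i - 1).
Then P(i+1) = P(i) + (i(-9i - 1)) = (i(-3i^2 + 4i - 1)) + (i(-9i - 1)).
Simplifying, P(i+1) = -i(i + 1)(3i + 2) = -(i+1)((i+1) - 1)(3(i+1) - 1),
which is the closed form with t = i+1.
By induction, the statement is established for all t ≥ 1.

P(t) = -t(t - 1)(3t - 1)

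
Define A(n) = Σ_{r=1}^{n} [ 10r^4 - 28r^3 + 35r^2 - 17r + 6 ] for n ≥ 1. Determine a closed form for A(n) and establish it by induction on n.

We claim A(n) = n(2n^4 - 2n^3 + n^2 + 2n + 3) for all n ≥ 1.
Base case (n = 1): A(1) = 6, and the closed form gives 6. They agree.
Inductive step: assume the claim holds for n = r, so A(r) = r(2r^4 - 2r^3 + r^2 + 2r + 3).
Then A(r+1) = A(r) + (10r^4 + 12r^3 + 11r^2 + 9r + 6) = (r(2r^4 - 2r^3 + r^2 + 2r + 3)) + (10r^4 + 12r^3 + 11r^2 + 9r + 6).
Simplifying, A(r+1) = (r + 1)(2r^4 + 6r^3 + 7r^2 + 6r + 6) = (r+1)(2(r+1)^4 - 2(r+1)^3 + (r+1)^2 + 2(r+1) + 3),
which is the closed form with n = r+1.
By the principle of mathematical induction, the result holds for all n ≥ 1.

A(n) = n(2n^4 - 2n^3 + n^2 + 2n + 3)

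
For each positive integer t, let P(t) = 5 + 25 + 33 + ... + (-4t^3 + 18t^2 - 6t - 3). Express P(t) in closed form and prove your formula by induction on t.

P(t) = -t(t^3 - 4t^2 - 5t + 3)

We claim P(t) = -t(t^3 - 4t^2 - 5t + 3) for all t ≥ 1.
For the base case t = 1: P(1) = 5, and the closed form gives 5. They agree.
Inductive step: assume the claim holds for t = m, so P(m) = m(-m^3 + 4m^2 + 5m - 3).
Then P(m+1) = P(m) + (-4m^3 + 6m^2 + 18m + 5) = (m(-m^3 + 4m^2 + 5m - 3)) + (-4m^3 + 6m^2 + 18m + 5).
Simplifying, P(m+1) = -(m + 1)(m^3 - m^2 - 10m - 5) = -(m+1)((m+1)^3 - 4(m+1)^2 - 5(m+1) + 3),
which is the closed form with t = m+1.
By induction, the statement is established for all t ≥ 1.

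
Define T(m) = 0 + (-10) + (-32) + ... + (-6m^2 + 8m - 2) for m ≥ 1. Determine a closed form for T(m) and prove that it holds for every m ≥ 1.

T(m) = -m(m - 1)(2m + 1)

We claim T(m) = -m(m - 1)(2m + 1) for all m ≥ 1.
Base step (m = 1): T(1) = 0, and the closed form gives 0. They agree.
For the inductive step, assume it holds for an arbitrary i ≥ 1, so T(i) = i(-2i^2 + i + 1).
Then T(i+1) = T(i) + (2i(-3i - 2)) = (i(-2i^2 + i + 1)) + (2i(-3i - 2)).
Simplifying, T(i+1) = -i(i + 1)(2i + 3) = -(i+1)((i+1) - 1)(2(i+1) + 1),
which is the closed form with m = i+1.
This completes the induction.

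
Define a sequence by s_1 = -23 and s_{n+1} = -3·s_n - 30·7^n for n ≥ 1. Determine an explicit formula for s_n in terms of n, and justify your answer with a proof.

Computing the first terms: s_1 = -23, s_2 = -141, s_3 = -1047. This suggests s_n = -2(-3)^(n - 1) - 3·7^n.
Base step (n = 1): the formula gives -23 = -23 = s_1.
For the inductive step, assume it holds for an arbitrary i ≥ 1, so s_i = -2(-3)^(i - 1) - 3·7^i.
Then s_{i+1} = -3·s_i - 30·7^i = -3·(-2(-3)^(i - 1) - 3·7^i) - 30·7^i = -2(-3)^i - 3·7^(i + 1) = -2(-3)^((i+1) - 1) - 3·7^(i+1),
which is the claimed formula at n = i+1.
By induction, the statement is established for all n ≥ 1.

s_n = -2(-3)^(n - 1) - 3·7^n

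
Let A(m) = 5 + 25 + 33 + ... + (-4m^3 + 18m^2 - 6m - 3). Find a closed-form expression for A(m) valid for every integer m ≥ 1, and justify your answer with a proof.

We claim A(m) = -m(m^3 - 4m^2 - 5m + 3) for all m ≥ 1.
Base step (m = 1): A(1) = 5, and the closed form gives 5. They agree.
Suppose the result is true for m = i, so A(i) = i(-i^3 + 4i^2 + 5i - 3).
Then A(i+1) = A(i) + (-4i^3 + 6i^2 + 18i + 5) = (i(-i^3 + 4i^2 + 5i - 3)) + (-4i^3 + 6i^2 + 18i + 5).
Simplifying, A(i+1) = -(i + 1)(i^3 - i^2 - 10i - 5) = -(i+1)((i+1)^3 - 4(i+1)^2 - 5(i+1) + 3),
which is the closed form with m = i+1.
Hence, by induction on m, the claim holds for every m ≥ 1.

A(m) = -m(m^3 - 4m^2 - 5m + 3)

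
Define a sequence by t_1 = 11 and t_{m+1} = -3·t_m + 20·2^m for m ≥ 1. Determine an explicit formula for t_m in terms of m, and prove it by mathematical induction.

t_m = -(-3)^m + 2^(m + 2)

Computing the first terms: t_1 = 11, t_2 = 7, t_3 = 59. This suggests t_m = -(-3)^m + 2^(m + 2).
When m = 1: the formula gives 11 = 11 = t_1.
For the inductive step, assume it holds for an arbitrary i ≥ 1, so t_i = -(-3)^i + 2^(i + 2).
Then t_{i+1} = -3·t_i + 20·2^i = -3·(-(-3)^i + 2^(i + 2)) + 20·2^i = -(-3)^(i + 1) + 2^(i + 3) = -(-3)^(i+1) + 2^((i+1) + 2),
which is the claimed formula at m = i+1.
This completes the induction.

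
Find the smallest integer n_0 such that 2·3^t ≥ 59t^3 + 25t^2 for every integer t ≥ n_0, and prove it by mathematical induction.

At t = 9: 39366 < 45036, so the inequality fails and n_0 ≥ 10. We prove 2·3^t ≥ 59t^3 + 25t^2 for all t ≥ 10.
For the base case t = 10: 2·3^t = 118098 and 59t^3 + 25t^2 = 61500, so 118098 ≥ 61500.
Suppose the result is true for t = r, so 2·3^r ≥ 59r^3 + 25r^2.
Then 2·3^(r + 1) = 3·(2·3^r) ≥ 3·(59r^3 + 25r^2).
Also, for r ≥ 10 we have 3·(59r^3 + 25r^2) ≥ 59(r+1)^3 + 25(r+1)^2, since 3·(59r^3 + 25r^2) − (59(r+1)^3 + 25(r+1)^2) = 118r^3 - 127r^2 - 227r - 84, which is nonnegative for all r ≥ 10.
Combining, 2·3^(r + 1) ≥ 59(r+1)^3 + 25(r+1)^2.
Hence, by induction on t, the claim holds for every t ≥ 10.
Hence the smallest such n_0 is 10.

n_0 = 10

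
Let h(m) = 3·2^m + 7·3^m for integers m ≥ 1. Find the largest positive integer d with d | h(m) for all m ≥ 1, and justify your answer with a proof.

d = 3

Computing the first values: h(1) = 27 and h(2) = 75; gcd(27, 75) = 3, so d ≤ 3.
We prove 3 | 3·2^m + 7·3^m for all m ≥ 1 by induction on m.
For the base case m = 1: h(1) = 27 = 3·(9), so 3 | h(1).
Inductive step: suppose the statement holds for some j ≥ 1, i.e. 3 | h(j). Then
h(j+1) − 3·h(j) = (3·2^(j+1) + 7·3^(j+1)) − 3·(3·2^j + 7·3^j) = (3)·2^j·(2 − 3) = (-3)·2^j. Since 3 | h(j) by the inductive hypothesis, 3 | 3·h(j); and 3 | -3 since -3 = 3·-1. Therefore 3 | h(j+1).
By the principle of mathematical induction, the result holds for all m ≥ 1.
Therefore the largest such d is 3.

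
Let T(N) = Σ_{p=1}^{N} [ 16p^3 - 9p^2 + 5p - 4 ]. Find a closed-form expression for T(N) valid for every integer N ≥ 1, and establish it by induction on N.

T(N) = N(4N^3 + 5N^2 + 2N - 3)

We claim T(N) = N(4N^3 + 5N^2 + 2N - 3) for all N ≥ 1.
For the base case N = 1: T(1) = 8, and the closed form gives 8. They agree.
For the inductive step, assume it holds for an arbitrary p ≥ 1, so T(p) = p(4p^3 + 5p^2 + 2p - 3).
Then T(p+1) = T(p) + (16p^3 + 39p^2 + 35p + 8) = (p(4p^3 + 5p^2 + 2p - 3)) + (16p^3 + 39p^2 + 35p + 8).
Simplifying, T(p+1) = (p + 1)(4p^3 + 17p^2 + 24p + 8) = (p+1)(4(p+1)^3 + 5(p+1)^2 + 2(p+1) - 3),
which is the closed form with N = p+1.
By the principle of mathematical induction, the result holds for all N ≥ 1.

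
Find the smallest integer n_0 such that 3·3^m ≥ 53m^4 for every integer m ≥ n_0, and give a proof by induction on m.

n_0 = 12

At m = 11: 531441 < 775973, so the inequality fails and n_0 ≥ 12. We prove 3·3^m ≥ 53m^4 for all m ≥ 12.
Base step (m = 12): 3·3^m = 1594323 and 53m^4 = 1099008, so 1594323 ≥ 1099008.
Suppose the result is true for m = p, so 3·3^p ≥ 53p^4.
Then 3·3^(p + 1) = 3·(3·3^p) ≥ 3·(53p^4).
Also, for p ≥ 12 we have 3·(53p^4) ≥ 53(p+1)^4, since 3 ≥ (1 + 1/p)^4 for all p ≥ 12.
Combining, 3·3^(p + 1) ≥ 53(p+1)^4.
By induction, the statement is established for all m ≥ 12.
Hence the smallest such n_0 is 12.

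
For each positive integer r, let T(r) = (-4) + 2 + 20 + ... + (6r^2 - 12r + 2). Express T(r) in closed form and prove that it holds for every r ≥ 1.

We claim T(r) = r(2r^2 - 3r - 3) for all r ≥ 1.
For the base case r = 1: T(1) = -4, and the closed form gives -4. They agree.
Suppose the result is true for r = i, so T(i) = i(2i^2 - 3i - 3).
Then T(i+1) = T(i) + (6i^2 - 4) = (i(2i^2 - 3i - 3)) + (6i^2 - 4).
Simplifying, T(i+1) = (i + 1)(2i^2 + i - 4) = (i+1)(2(i+1)^2 - 3(i+1) - 3),
which is the closed form with r = i+1.
This completes the induction.

T(r) = r(2r^2 - 3r - 3)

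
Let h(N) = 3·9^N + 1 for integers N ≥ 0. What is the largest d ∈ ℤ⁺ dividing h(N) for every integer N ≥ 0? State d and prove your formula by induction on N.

Computing the first values: h(0) = 4 and h(1) = 28; gcd(4, 28) = 4, so d ≤ 4.
We prove 4 | 3·9^N + 1 for all N ≥ 0 by induction on N.
Base step (N = 0): h(0) = 4 = 4·(1), so 4 | h(0).
Inductive step: assume the claim holds for N = m, i.e. 4 | h(m). Then
h(m+1) = 3·9^(m+1) + 1 = 9·(3·9^m + 1) - 8 = 9·h(m) - 8. The first term is divisible by 4 by the inductive hypothesis, and -8 is divisible by 4. Hence 4 | h(m+1).
This completes the induction.
Therefore the largest such d is 4.

d = 4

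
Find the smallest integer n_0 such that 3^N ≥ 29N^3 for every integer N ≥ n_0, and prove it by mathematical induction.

n_0 = 10

At N = 9: 19683 < 21141, so the inequality fails and n_0 ≥ 10. We prove 3^N ≥ 29N^3 for all N ≥ 10.
When N = 10: 3^N = 59049 and 29N^3 = 29000, so 59049 ≥ 29000.
Inductive step: assume the claim holds for N = p, so 3^p ≥ 29p^3.
Then 3^(p + 1) = 3·(3^p) ≥ 3·(29p^3).
Also, for p ≥ 10 we have 3·(29p^3) ≥ 29(p+1)^3, since 3 ≥ (1 + 1/p)^3 for all p ≥ 10.
Combining, 3^(p + 1) ≥ 29(p+1)^3.
By the principle of mathematical induction, the result holds for all N ≥ 10.
Hence the smallest such n_0 is 10.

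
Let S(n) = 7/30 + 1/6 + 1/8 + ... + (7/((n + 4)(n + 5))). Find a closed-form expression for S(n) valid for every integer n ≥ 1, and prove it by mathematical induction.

We claim S(n) = 7n/(5(n + 5)) for all n ≥ 1.
Base step (n = 1): S(1) = 7/30, and the closed form gives 7/30. They agree.
Inductive step: assume the claim holds for n = i, so S(i) = 7i/(5(i + 5)).
Then S(i+1) = S(i) + (7/((i + 5)(i + 6))) = (7i/(5(i + 5))) + (7/((i + 5)(i + 6))).
Simplifying, S(i+1) = 7(i + 1)/(5(i + 6)) = 7(i+1)/(5((i+1) + 5)),
which is the closed form with n = i+1.
Hence, by induction on n, the claim holds for every n ≥ 1.

S(n) = 7n/(5(n + 5))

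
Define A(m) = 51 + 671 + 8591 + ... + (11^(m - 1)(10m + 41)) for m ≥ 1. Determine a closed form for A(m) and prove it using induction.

A(m) = 11^m(m + 4) - 4

We claim A(m) = 11^m(m + 4) - 4 for all m ≥ 1.
For the base case m = 1: A(1) = 51, and the closed form gives 51. They agree.
Inductive step: suppose the statement holds for some i ≥ 1, so A(i) = 11^i(i + 4) - 4.
Then A(i+1) = A(i) + (11^i(10i + 51)) = (11^i(i + 4) - 4) + (11^i(10i + 51)).
Simplifying, A(i+1) = 11·11^i·i + 55·11^i - 4 = 11^(i+1)((i+1) + 4) - 4,
which is the closed form with m = i+1.
This completes the induction.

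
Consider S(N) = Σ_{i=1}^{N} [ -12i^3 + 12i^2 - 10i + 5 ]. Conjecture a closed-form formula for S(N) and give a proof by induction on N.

We claim S(N) = -N(3N^3 + 2N^2 + 2N - 2) for all N ≥ 1.
When N = 1: S(1) = -5, and the closed form gives -5. They agree.
Suppose the result is true for N = i, so S(i) = i(-3i^3 - 2i^2 - 2i + 2).
Then S(i+1) = S(i) + (-12i^3 - 24i^2 - 22i - 5) = (i(-3i^3 - 2i^2 - 2i + 2)) + (-12i^3 - 24i^2 - 22i - 5).
Simplifying, S(i+1) = -(i + 1)(3i^3 + 11i^2 + 15i + 5) = -(i+1)(3(i+1)^3 + 2(i+1)^2 + 2(i+1) - 2),
which is the closed form with N = i+1.
Hence, by induction on N, the claim holds for every N ≥ 1.

S(N) = -N(3N^3 + 2N^2 + 2N - 2)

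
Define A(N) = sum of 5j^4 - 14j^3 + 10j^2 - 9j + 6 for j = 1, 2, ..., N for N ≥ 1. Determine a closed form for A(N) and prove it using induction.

We claim A(N) = N(N^4 - N^3 - 2N^2 - 3N + 3) for all N ≥ 1.
For the base case N = 1: A(1) = -2, and the closed form gives -2. They agree.
Inductive step: assume the claim holds for N = j, so A(j) = j(j^4 - j^3 - 2j^2 - 3j + 3).
Then A(j+1) = A(j) + (5j^4 + 6j^3 - 2j^2 - 11j - 2) = (j(j^4 - j^3 - 2j^2 - 3j + 3)) + (5j^4 + 6j^3 - 2j^2 - 11j - 2).
Simplifying, A(j+1) = (j + 1)(j^4 + 3j^3 + j^2 - 6j - 2) = (j+1)((j+1)^4 - (j+1)^3 - 2(j+1)^2 - 3(j+1) + 3),
which is the closed form with N = j+1.
Hence, by induction on N, the claim holds for every N ≥ 1.

A(N) = N(N^4 - N^3 - 2N^2 - 3N + 3)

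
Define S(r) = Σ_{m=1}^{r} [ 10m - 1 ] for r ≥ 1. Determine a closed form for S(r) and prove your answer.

We claim S(r) = r(5r + 4) for all r ≥ 1.
When r = 1: S(1) = 9, and the closed form gives 9. They agree.
Inductive step: assume the claim holds for r = m, so S(m) = m(5m + 4).
Then S(m+1) = S(m) + (10m + 9) = (m(5m + 4)) + (10m + 9).
Simplifying, S(m+1) = (m + 1)(5m + 9) = (m+1)(5(m+1) + 4),
which is the closed form with r = m+1.
This completes the induction.

S(r) = r(5r + 4)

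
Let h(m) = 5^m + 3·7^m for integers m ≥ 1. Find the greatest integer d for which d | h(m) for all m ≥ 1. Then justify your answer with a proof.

d = 2

Computing the first values: h(1) = 26 and h(2) = 172; gcd(26, 172) = 2, so d ≤ 2.
We prove 2 | 5^m + 3·7^m for all m ≥ 1 by induction on m.
Base case (m = 1): h(1) = 26 = 2·(13), so 2 | h(1).
Inductive step: assume the claim holds for m = i, i.e. 2 | h(i). Then
h(i+1) − 7·h(i) = (5^(i+1) + 3·7^(i+1)) − 7·(5^i + 3·7^i) = (1)·5^i·(5 − 7) = (-2)·5^i. Since 2 | h(i) by the inductive hypothesis, 2 | 7·h(i); and 2 | -2 since -2 = 2·-1. Therefore 2 | h(i+1).
This completes the induction.
Therefore the largest such d is 2.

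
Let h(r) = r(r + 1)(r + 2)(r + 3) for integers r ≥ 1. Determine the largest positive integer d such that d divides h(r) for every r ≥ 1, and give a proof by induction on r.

Computing the first values: h(1) = 24 and h(2) = 120; gcd(24, 120) = 24, so d ≤ 24.
We prove 24 | r(r + 1)(r + 2)(r + 3) for all r ≥ 1 by induction on r.
For the base case r = 1: h(1) = 24 = 24·(1), so 24 | h(1).
Suppose the result is true for r = i, i.e. 24 | h(i). Then
h(i+1) − h(i) = (i+1)·(i+2)·(i+3)·(i+4) − i·(i+1)·(i+2)·(i+3) = (i+1)·(i+2)·(i+3)·[(i+4) − i] = 4·(i+1)·(i+2)·(i+3). The product of 3 consecutive integers is divisible by (3)! = 6, so h(i+1) − h(i) is divisible by 4·6 = 24. By the inductive hypothesis 24 | h(i), hence 24 | h(i+1).
Hence, by induction on r, the claim holds for every r ≥ 1.
Therefore the largest such d is 24.

d = 24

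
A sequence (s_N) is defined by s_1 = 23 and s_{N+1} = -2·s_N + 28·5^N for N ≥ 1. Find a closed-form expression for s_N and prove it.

s_N = 3(-2)^(N - 1) + 4·5^N

Computing the first terms: s_1 = 23, s_2 = 94, s_3 = 512. This suggests s_N = 3(-2)^(N - 1) + 4·5^N.
Base case (N = 1): the formula gives 23 = 23 = s_1.
For the inductive step, assume it holds for an arbitrary r ≥ 1, so s_r = 3(-2)^(r - 1) + 4·5^r.
Then s_{r+1} = -2·s_r + 28·5^r = -2·(3(-2)^(r - 1) + 4·5^r) + 28·5^r = 3(-2)^r + 4·5^(r + 1) = 3(-2)^((r+1) - 1) + 4·5^(r+1),
which is the claimed formula at N = r+1.
Hence, by induction on N, the claim holds for every N ≥ 1.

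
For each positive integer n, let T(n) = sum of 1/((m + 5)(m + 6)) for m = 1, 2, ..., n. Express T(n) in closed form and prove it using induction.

T(n) = n/(6(n + 6))

We claim T(n) = n/(6(n + 6)) for all n ≥ 1.
Base step (n = 1): T(1) = 1/42, and the closed form gives 1/42. They agree.
For the inductive step, assume it holds for an arbitrary m ≥ 1, so T(m) = m/(6(m + 6)).
Then T(m+1) = T(m) + (1/((m + 6)(m + 7))) = (m/(6(m + 6))) + (1/((m + 6)(m + 7))).
Simplifying, T(m+1) = (m + 1)/(6(m + 7)) = (m+1)/(6((m+1) + 6)),
which is the closed form with n = m+1.
Hence, by induction on n, the claim holds for every n ≥ 1.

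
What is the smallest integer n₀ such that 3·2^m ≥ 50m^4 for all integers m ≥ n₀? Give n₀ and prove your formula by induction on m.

At m = 21: 6291456 < 9724050, so the inequality fails and n₀ ≥ 22. We prove 3·2^m ≥ 50m^4 for all m ≥ 22.
Base case (m = 22): 3·2^m = 12582912 and 50m^4 = 11712800, so 12582912 ≥ 11712800.
For the inductive step, assume it holds for an arbitrary r ≥ 22, so 3·2^r ≥ 50r^4.
Then 3·2^(r + 1) = 2·(3·2^r) ≥ 2·(50r^4).
Also, for r ≥ 22 we have 2·(50r^4) ≥ 50(r+1)^4, since 2 ≥ (1 + 1/r)^4 for all r ≥ 22.
Combining, 3·2^(r + 1) ≥ 50(r+1)^4.
Hence, by induction on m, the claim holds for every m ≥ 22.
Hence the smallest such n₀ is 22.

n₀ = 22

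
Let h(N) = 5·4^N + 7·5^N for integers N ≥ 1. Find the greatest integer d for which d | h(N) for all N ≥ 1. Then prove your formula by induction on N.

d = 5

Computing the first values: h(1) = 55 and h(2) = 255; gcd(55, 255) = 5, so d ≤ 5.
We prove 5 | 5·4^N + 7·5^N for all N ≥ 1 by induction on N.
For the base case N = 1: h(1) = 55 = 5·(11), so 5 | h(1).
For the inductive step, assume it holds for an arbitrary i ≥ 1, i.e. 5 | h(i). Then
h(i+1) − 5·h(i) = (5·4^(i+1) + 7·5^(i+1)) − 5·(5·4^i + 7·5^i) = (5)·4^i·(4 − 5) = (-5)·4^i. Since 5 | h(i) by the inductive hypothesis, 5 | 5·h(i); and 5 | -5 since -5 = 5·-1. Therefore 5 | h(i+1).
This completes the induction.
Therefore the largest such d is 5.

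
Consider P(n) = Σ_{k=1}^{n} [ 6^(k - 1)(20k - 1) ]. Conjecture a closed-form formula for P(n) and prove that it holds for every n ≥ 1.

P(n) = 6^n(4n - 1) + 1

We claim P(n) = 6^n(4n - 1) + 1 for all n ≥ 1.
Base step (n = 1): P(1) = 19, and the closed form gives 19. They agree.
Suppose the result is true for n = k, so P(k) = 6^k(4k - 1) + 1.
Then P(k+1) = P(k) + (6^k(20k + 19)) = (6^k(4k - 1) + 1) + (6^k(20k + 19)).
Simplifying, P(k+1) = 24·6^k·k + 18·6^k + 1 = 6^(k+1)(4(k+1) - 1) + 1,
which is the closed form with n = k+1.
By the principle of mathematical induction, the result holds for all n ≥ 1.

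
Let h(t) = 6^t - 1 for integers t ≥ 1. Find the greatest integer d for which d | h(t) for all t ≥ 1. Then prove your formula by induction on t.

Computing the first values: h(1) = 5 and h(2) = 35; gcd(5, 35) = 5, so d ≤ 5.
We prove 5 | 6^t - 1 for all t ≥ 1 by induction on t.
Base step (t = 1): h(1) = 5 = 5·(1), so 5 | h(1).
Inductive step: assume the claim holds for t = p, i.e. 5 | h(p). Then
6^{p+1} − 1^{p+1} = 6·6^p − 1·1^p = 6·(6^p − 1^p) + (5)·1^p. The first term is divisible by 5 by the inductive hypothesis, and the second term (5)·1^p is divisible by 5 since 5 | 5. Hence 5 | h(p+1).
This completes the induction.
Therefore the largest such d is 5.

d = 5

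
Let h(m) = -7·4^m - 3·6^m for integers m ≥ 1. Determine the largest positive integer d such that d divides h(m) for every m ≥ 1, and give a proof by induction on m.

Computing the first values: h(1) = -46 and h(2) = -220; gcd(-46, -220) = 2, so d ≤ 2.
We prove 2 | -7·4^m - 3·6^m for all m ≥ 1 by induction on m.
Base step (m = 1): h(1) = -46 = 2·(-23), so 2 | h(1).
Inductive step: suppose the statement holds for some p ≥ 1, i.e. 2 | h(p). Then
h(p+1) − 6·h(p) = (-7·4^(p+1) - 3·6^(p+1)) − 6·(-7·4^p - 3·6^p) = (-7)·4^p·(4 − 6) = (14)·4^p. Since 2 | h(p) by the inductive hypothesis, 2 | 6·h(p); and 2 | 14 since 14 = 2·7. Therefore 2 | h(p+1).
This completes the induction.
Therefore the largest such d is 2.

d = 2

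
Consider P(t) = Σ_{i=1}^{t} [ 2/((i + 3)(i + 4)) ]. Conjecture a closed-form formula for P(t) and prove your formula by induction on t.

P(t) = t/(2(t + 4))

We claim P(t) = t/(2(t + 4)) for all t ≥ 1.
Base case (t = 1): P(1) = 1/10, and the closed form gives 1/10. They agree.
Suppose the result is true for t = i, so P(i) = i/(2(i + 4)).
Then P(i+1) = P(i) + (2/((i + 4)(i + 5))) = (i/(2(i + 4))) + (2/((i + 4)(i + 5))).
Simplifying, P(i+1) = (i + 1)/(2(i + 5)) = (i+1)/(2((i+1) + 4)),
which is the closed form with t = i+1.
By induction, the statement is established for all t ≥ 1.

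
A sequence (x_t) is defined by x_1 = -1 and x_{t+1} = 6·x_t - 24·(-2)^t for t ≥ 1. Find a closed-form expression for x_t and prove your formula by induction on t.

Computing the first terms: x_1 = -1, x_2 = 42, x_3 = 156. This suggests x_t = 3(-2)^t + 5·6^(t - 1).
When t = 1: the formula gives -1 = -1 = x_1.
Suppose the result is true for t = m, so x_m = 3(-2)^m + 5·6^(m - 1).
Then x_{m+1} = 6·x_m - 24·(-2)^m = 6·(3(-2)^m + 5·6^(m - 1)) - 24·(-2)^m = 3(-2)^(m + 1) + 5·6^m = 3(-2)^(m+1) + 5·6^((m+1) - 1),
which is the claimed formula at t = m+1.
By induction, the statement is established for all t ≥ 1.

x_t = 3(-2)^t + 5·6^(t - 1)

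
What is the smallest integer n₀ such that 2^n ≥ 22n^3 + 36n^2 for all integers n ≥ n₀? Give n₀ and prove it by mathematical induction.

n₀ = 17

At n = 16: 65536 < 99328, so the inequality fails and n₀ ≥ 17. We prove 2^n ≥ 22n^3 + 36n^2 for all n ≥ 17.
For the base case n = 17: 2^n = 131072 and 22n^3 + 36n^2 = 118490, so 131072 ≥ 118490.
Inductive step: suppose the statement holds for some m ≥ 17, so 2^m ≥ 22m^3 + 36m^2.
Then 2^(m + 1) = 2·(2^m) ≥ 2·(22m^3 + 36m^2).
Also, for m ≥ 17 we have 2·(22m^3 + 36m^2) ≥ 22(m+1)^3 + 36(m+1)^2, since 2·(22m^3 + 36m^2) − (22(m+1)^3 + 36(m+1)^2) = 22m^3 - 30m^2 - 138m - 58, which is nonnegative for all m ≥ 17.
Combining, 2^(m + 1) ≥ 22(m+1)^3 + 36(m+1)^2.
This completes the induction.
Hence the smallest such n₀ is 17.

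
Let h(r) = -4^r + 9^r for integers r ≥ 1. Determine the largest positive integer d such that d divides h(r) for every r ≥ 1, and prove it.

Computing the first values: h(1) = 5 and h(2) = 65; gcd(5, 65) = 5, so d ≤ 5.
We prove 5 | -4^r + 9^r for all r ≥ 1 by induction on r.
When r = 1: h(1) = 5 = 5·(1), so 5 | h(1).
For the inductive step, assume it holds for an arbitrary i ≥ 1, i.e. 5 | h(i). Then
9^{i+1} − 4^{i+1} = 9·9^i − 4·4^i = 9·(9^i − 4^i) + (5)·4^i. The first term is divisible by 5 by the inductive hypothesis, and the second term (5)·4^i is divisible by 5 since 5 | 5. Hence 5 | h(i+1).
Hence, by induction on r, the claim holds for every r ≥ 1.
Therefore the largest such d is 5.

d = 5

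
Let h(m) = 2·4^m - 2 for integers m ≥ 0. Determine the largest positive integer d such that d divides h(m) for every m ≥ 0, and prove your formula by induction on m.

Computing the first values: h(0) = 0 and h(1) = 6; gcd(0, 6) = 6, so d ≤ 6.
We prove 6 | 2·4^m - 2 for all m ≥ 0 by induction on m.
When m = 0: h(0) = 0 = 6·(0), so 6 | h(0).
Suppose the result is true for m = j, i.e. 6 | h(j). Then
h(j+1) = 2·4^(j+1) - 2 = 4·(2·4^j - 2) + 6 = 4·h(j) + 6. The first term is divisible by 6 by the inductive hypothesis, and 6 is divisible by 6. Hence 6 | h(j+1).
Hence, by induction on m, the claim holds for every m ≥ 0.
Therefore the largest such d is 6.

d = 6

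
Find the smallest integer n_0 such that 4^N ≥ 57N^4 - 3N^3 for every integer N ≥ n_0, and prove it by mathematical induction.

n_0 = 10

At N = 9: 262144 < 371790, so the inequality fails and n_0 ≥ 10. We prove 4^N ≥ 57N^4 - 3N^3 for all N ≥ 10.
Base case (N = 10): 4^N = 1048576 and 57N^4 - 3N^3 = 567000, so 1048576 ≥ 567000.
Suppose the result is true for N = m, so 4^m ≥ 57m^4 - 3m^3.
Then 4^(m + 1) = 4·(4^m) ≥ 4·(57m^4 - 3m^3).
Also, for m ≥ 10 we have 4·(57m^4 - 3m^3) ≥ 57(m+1)^4 - 3(m+1)^3, since 4·(57m^4 - 3m^3) − (57(m+1)^4 - 3(m+1)^3) = 171m^4 - 237m^3 - 333m^2 - 219m - 54, which is nonnegative for all m ≥ 10.
Combining, 4^(m + 1) ≥ 57(m+1)^4 - 3(m+1)^3.
By the principle of mathematical induction, the result holds for all N ≥ 10.
Hence the smallest such n_0 is 10.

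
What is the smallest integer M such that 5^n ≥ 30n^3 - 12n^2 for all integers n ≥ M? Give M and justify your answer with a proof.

At n = 5: 3125 < 3450, so the inequality fails and M ≥ 6. We prove 5^n ≥ 30n^3 - 12n^2 for all n ≥ 6.
When n = 6: 5^n = 15625 and 30n^3 - 12n^2 = 6048, so 15625 ≥ 6048.
Inductive step: suppose the statement holds for some m ≥ 6, so 5^m ≥ 30m^3 - 12m^2.
Then 5^(m + 1) = 5·(5^m) ≥ 5·(30m^3 - 12m^2).
Also, for m ≥ 6 we have 5·(30m^3 - 12m^2) ≥ 30(m+1)^3 - 12(m+1)^2, since 5·(30m^3 - 12m^2) − (30(m+1)^3 - 12(m+1)^2) = 120m^3 - 138m^2 - 66m - 18, which is nonnegative for all m ≥ 6.
Combining, 5^(m + 1) ≥ 30(m+1)^3 - 12(m+1)^2.
By induction, the statement is established for all n ≥ 6.
Hence the smallest such M is 6.

M = 6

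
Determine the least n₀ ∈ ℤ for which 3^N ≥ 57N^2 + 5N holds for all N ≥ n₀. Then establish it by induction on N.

At N = 7: 2187 < 2828, so the inequality fails and n₀ ≥ 8. We prove 3^N ≥ 57N^2 + 5N for all N ≥ 8.
For the base case N = 8: 3^N = 6561 and 57N^2 + 5N = 3688, so 6561 ≥ 3688.
For the inductive step, assume it holds for an arbitrary m ≥ 8, so 3^m ≥ 57m^2 + 5m.
Then 3^(m + 1) = 3·(3^m) ≥ 3·(57m^2 + 5m).
Also, for m ≥ 8 we have 3·(57m^2 + 5m) ≥ 57(m+1)^2 + 5(m+1), since 3·(57m^2 + 5m) − (57(m+1)^2 + 5(m+1)) = 114m^2 - 104m - 62, which is nonnegative for all m ≥ 8.
Combining, 3^(m + 1) ≥ 57(m+1)^2 + 5(m+1).
By the principle of mathematical induction, the result holds for all N ≥ 8.
Hence the smallest such n₀ is 8.

n₀ = 8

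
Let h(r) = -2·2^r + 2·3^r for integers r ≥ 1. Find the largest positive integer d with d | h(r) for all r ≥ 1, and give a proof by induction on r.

Computing the first values: h(1) = 2 and h(2) = 10; gcd(2, 10) = 2, so d ≤ 2.
We prove 2 | -2·2^r + 2·3^r for all r ≥ 1 by induction on r.
For the base case r = 1: h(1) = 2 = 2·(1), so 2 | h(1).
Inductive step: suppose the statement holds for some m ≥ 1, i.e. 2 | h(m). Then
h(m+1) − 3·h(m) = (-2·2^(m+1) + 2·3^(m+1)) − 3·(-2·2^m + 2·3^m) = (-2)·2^m·(2 − 3) = (2)·2^m. Since 2 | h(m) by the inductive hypothesis, 2 | 3·h(m); and 2 | 2 since 2 = 2·1. Therefore 2 | h(m+1).
By the principle of mathematical induction, the result holds for all r ≥ 1.
Therefore the largest such d is 2.

d = 2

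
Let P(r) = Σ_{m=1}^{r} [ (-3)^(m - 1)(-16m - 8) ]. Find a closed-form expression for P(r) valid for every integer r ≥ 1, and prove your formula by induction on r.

We claim P(r) = (-3)^r(4r + 3) - 3 for all r ≥ 1.
Base case (r = 1): P(1) = -24, and the closed form gives -24. They agree.
Inductive step: assume the claim holds for r = m, so P(m) = (-3)^m(4m + 3) - 3.
Then P(m+1) = P(m) + ((-3)^m(-16m - 24)) = ((-3)^m(4m + 3) - 3) + ((-3)^m(-16m - 24)).
Simplifying, P(m+1) = -12(-3)^m·m - 21(-3)^m - 3 = (-3)^(m+1)(4(m+1) + 3) - 3,
which is the closed form with r = m+1.
By the principle of mathematical induction, the result holds for all r ≥ 1.

P(r) = (-3)^r(4r + 3) - 3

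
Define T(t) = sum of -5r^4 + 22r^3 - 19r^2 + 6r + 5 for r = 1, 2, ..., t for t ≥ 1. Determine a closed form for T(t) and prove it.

We claim T(t) = -t(t^4 - 3t^3 - 3t^2 + t - 5) for all t ≥ 1.
For the base case t = 1: T(1) = 9, and the closed form gives 9. They agree.
Inductive step: assume the claim holds for t = r, so T(r) = r(-r^4 + 3r^3 + 3r^2 - r + 5).
Then T(r+1) = T(r) + (-5r^4 + 2r^3 + 17r^2 + 14r + 9) = (r(-r^4 + 3r^3 + 3r^2 - r + 5)) + (-5r^4 + 2r^3 + 17r^2 + 14r + 9).
Simplifying, T(r+1) = -(r + 1)(r^4 + r^3 - 6r^2 - 10r - 9) = -(r+1)((r+1)^4 - 3(r+1)^3 - 3(r+1)^2 + (r+1) - 5),
which is the closed form with t = r+1.
By the principle of mathematical induction, the result holds for all t ≥ 1.

T(t) = -t(t^4 - 3t^3 - 3t^2 + t - 5)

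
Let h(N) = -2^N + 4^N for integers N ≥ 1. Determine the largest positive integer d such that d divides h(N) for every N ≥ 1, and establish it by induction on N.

d = 2

Computing the first values: h(1) = 2 and h(2) = 12; gcd(2, 12) = 2, so d ≤ 2.
We prove 2 | -2^N + 4^N for all N ≥ 1 by induction on N.
When N = 1: h(1) = 2 = 2·(1), so 2 | h(1).
Suppose the result is true for N = k, i.e. 2 | h(k). Then
4^{k+1} − 2^{k+1} = 4·4^k − 2·2^k = 4·(4^k − 2^k) + (2)·2^k. The first term is divisible by 2 by the inductive hypothesis, and the second term (2)·2^k is divisible by 2 since 2 | 2. Hence 2 | h(k+1).
Hence, by induction on N, the claim holds for every N ≥ 1.
Therefore the largest such d is 2.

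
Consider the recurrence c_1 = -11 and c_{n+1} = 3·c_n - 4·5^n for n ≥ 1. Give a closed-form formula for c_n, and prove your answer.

Computing the first terms: c_1 = -11, c_2 = -53, c_3 = -259. This suggests c_n = -3^(n - 1) - 2·5^n.
Base case (n = 1): the formula gives -11 = -11 = c_1.
Suppose the result is true for n = r, so c_r = -3^(r - 1) - 2·5^r.
Then c_{r+1} = 3·c_r - 4·5^r = 3·(-3^(r - 1) - 2·5^r) - 4·5^r = -3^r - 2·5^(r + 1) = -3^((r+1) - 1) - 2·5^(r+1),
which is the claimed formula at n = r+1.
Hence, by induction on n, the claim holds for every n ≥ 1.

c_n = -3^(n - 1) - 2·5^n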